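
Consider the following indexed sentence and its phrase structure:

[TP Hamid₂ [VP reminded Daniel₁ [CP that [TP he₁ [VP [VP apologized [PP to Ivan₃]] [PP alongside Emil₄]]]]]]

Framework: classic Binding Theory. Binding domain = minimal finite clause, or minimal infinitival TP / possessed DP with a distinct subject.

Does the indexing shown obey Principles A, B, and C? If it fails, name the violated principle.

grammatical

The two coindexed NPs are *Daniel₁* and *he₁*.
*he₁* is a pronoun; nothing c-commands it within its binding domain (the embedded TP.), so Principle B holds trivially.
*Daniel₁* is an R-expression; *he₁* does not c-command it, and no other NP shares its index, so Principle C is satisfied.
All principles are respected.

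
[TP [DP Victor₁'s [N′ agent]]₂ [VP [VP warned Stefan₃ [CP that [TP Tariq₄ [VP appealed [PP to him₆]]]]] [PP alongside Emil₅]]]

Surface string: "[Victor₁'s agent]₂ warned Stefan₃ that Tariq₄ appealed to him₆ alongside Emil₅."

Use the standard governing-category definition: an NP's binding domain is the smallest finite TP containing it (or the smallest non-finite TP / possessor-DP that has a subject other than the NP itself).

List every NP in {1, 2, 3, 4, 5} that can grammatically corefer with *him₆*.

*him* is a pronoun, so Principle B applies: it must be free in its binding domain.
Binding domain of *him₆*: the embedded TP, whose subject is Tariq₄.
*Victor₁* and the pronoun do not c-command one another → neither Principle B nor Principle C is at stake; coindexation permitted.
*[Victor₁'s agent]₂* c-commands the pronoun but from outside its binding domain, and is not c-commanded by it → coindexation permitted.
*Stefan₃* c-commands the pronoun but from outside its binding domain, and is not c-commanded by it → coindexation permitted.
*Tariq₄* c-commands the pronoun within its binding domain → coindexation would violate Principle B.
*Emil₅* and the pronoun do not c-command one another → neither Principle B nor Principle C is at stake; coindexation permitted.

{1, 2, 3, 5}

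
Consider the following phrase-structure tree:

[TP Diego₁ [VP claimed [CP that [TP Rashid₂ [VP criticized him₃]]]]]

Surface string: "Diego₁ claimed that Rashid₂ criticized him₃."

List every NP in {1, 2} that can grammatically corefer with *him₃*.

*him* is a pronoun, so Principle B applies: it must be free in its binding domain.
Binding domain of *him₃*: the embedded TP, whose subject is Rashid₂.
*Diego₁* c-commands the pronoun but from outside its binding domain, and is not c-commanded by it → coindexation permitted.
*Rashid₂* c-commands the pronoun within its binding domain → coindexation would violate Principle B.

{1}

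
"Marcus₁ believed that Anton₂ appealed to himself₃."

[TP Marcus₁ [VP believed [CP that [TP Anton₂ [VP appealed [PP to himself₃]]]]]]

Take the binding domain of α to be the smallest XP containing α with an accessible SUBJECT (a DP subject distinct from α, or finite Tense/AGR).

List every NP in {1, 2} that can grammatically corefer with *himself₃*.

*himself* is an anaphor, so Principle A applies: it must be bound in its binding domain.
Binding domain of *himself₃*: the embedded TP, whose subject is Anton₂.
*Marcus₁* c-commands the anaphor but is outside its binding domain → cannot satisfy Principle A.
*Anton₂* c-commands the anaphor within its binding domain → licit binder.

{2}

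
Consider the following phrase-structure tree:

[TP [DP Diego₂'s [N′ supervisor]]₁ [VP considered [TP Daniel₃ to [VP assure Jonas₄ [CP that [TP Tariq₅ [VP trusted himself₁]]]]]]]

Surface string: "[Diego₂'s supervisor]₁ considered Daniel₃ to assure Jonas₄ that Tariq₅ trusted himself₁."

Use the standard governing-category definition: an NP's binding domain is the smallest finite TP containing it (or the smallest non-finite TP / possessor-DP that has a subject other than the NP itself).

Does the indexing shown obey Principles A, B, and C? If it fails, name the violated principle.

The two coindexed NPs are *[Diego₂'s supervisor]₁* and *himself₁*.
*himself₁* is an anaphor. Principle A requires it to be bound within its binding domain — the embedded TP, whose subject is Tariq₅.
Within that domain it is c-commanded by *Tariq₅*, which does not share its index.
*[Diego₂'s supervisor]₁* does c-command the anaphor, but from outside its binding domain.
The anaphor is unbound in its domain → Principle A violation.

Principle A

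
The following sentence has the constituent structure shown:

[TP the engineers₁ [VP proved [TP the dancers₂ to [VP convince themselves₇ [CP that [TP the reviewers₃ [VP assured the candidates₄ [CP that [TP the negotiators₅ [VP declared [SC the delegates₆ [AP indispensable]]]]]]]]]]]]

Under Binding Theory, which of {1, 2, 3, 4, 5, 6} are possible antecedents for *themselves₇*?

*themselves* is an anaphor, so Principle A applies: it must be bound in its binding domain.
Binding domain of *themselves₇*: the embedded TP, whose subject is the dancers₂.
*the engineers₁* c-commands the anaphor but is outside its binding domain → cannot satisfy Principle A.
*the dancers₂* c-commands the anaphor within its binding domain → licit binder.
*the reviewers₃* does not c-command the anaphor → cannot bind it.
*the candidates₄* does not c-command the anaphor → cannot bind it.
*the negotiators₅* does not c-command the anaphor → cannot bind it.
*the delegates₆* does not c-command the anaphor → cannot bind it.

{2}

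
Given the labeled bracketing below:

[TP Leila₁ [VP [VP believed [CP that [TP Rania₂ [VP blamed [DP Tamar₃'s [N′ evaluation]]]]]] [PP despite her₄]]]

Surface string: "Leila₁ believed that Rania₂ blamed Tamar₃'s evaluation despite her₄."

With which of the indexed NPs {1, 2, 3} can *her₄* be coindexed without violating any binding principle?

*her* is a pronoun, so Principle B applies: it must be free in its binding domain.
Binding domain of *her₄*: the matrix TP, whose subject is Leila₁.
*Leila₁* c-commands the pronoun within its binding domain → coindexation would violate Principle B.
*Rania₂* and the pronoun do not c-command one another → neither Principle B nor Principle C is at stake; coindexation permitted.
*Tamar₃* and the pronoun do not c-command one another → neither Principle B nor Principle C is at stake; coindexation permitted.

{2, 3}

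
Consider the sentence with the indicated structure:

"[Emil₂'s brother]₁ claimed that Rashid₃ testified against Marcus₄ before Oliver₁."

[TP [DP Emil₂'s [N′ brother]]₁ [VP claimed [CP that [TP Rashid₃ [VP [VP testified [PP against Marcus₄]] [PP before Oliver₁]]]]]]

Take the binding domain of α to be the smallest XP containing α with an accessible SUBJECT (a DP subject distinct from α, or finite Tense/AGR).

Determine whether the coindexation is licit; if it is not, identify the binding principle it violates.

The two coindexed NPs are *[Emil₂'s brother]₁* and *Oliver₁*.
*Oliver₁* is an R-expression. Principle C requires it to be free everywhere.
*[Emil₂'s brother]₁* c-commands it and carries the same index.
The R-expression is bound → Principle C violation.

Principle C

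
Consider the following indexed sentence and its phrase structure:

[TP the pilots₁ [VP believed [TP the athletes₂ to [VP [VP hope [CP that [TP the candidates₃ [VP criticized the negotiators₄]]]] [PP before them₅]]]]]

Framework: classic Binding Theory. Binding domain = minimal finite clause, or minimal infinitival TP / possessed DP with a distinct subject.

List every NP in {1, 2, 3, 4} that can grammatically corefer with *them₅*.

*them* is a pronoun, so Principle B applies: it must be free in its binding domain.
Binding domain of *them₅*: the embedded TP, whose subject is the athletes₂.
*the pilots₁* c-commands the pronoun but from outside its binding domain, and is not c-commanded by it → coindexation permitted.
*the athletes₂* c-commands the pronoun within its binding domain → coindexation would violate Principle B.
*the candidates₃* and the pronoun do not c-command one another → neither Principle B nor Principle C is at stake; coindexation permitted.
*the negotiators₄* and the pronoun do not c-command one another → neither Principle B nor Principle C is at stake; coindexation permitted.

{1, 3, 4}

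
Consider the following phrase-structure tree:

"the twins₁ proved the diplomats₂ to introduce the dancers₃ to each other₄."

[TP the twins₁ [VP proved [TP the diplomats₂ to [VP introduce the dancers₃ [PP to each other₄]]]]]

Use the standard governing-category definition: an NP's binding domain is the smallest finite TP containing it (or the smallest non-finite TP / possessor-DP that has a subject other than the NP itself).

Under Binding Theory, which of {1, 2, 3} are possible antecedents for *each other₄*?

{2, 3}

*each other* is an anaphor, so Principle A applies: it must be bound in its binding domain.
Binding domain of *each other₄*: the embedded TP, whose subject is the diplomats₂.
*the twins₁* c-commands the anaphor but is outside its binding domain → cannot satisfy Principle A.
*the diplomats₂* c-commands the anaphor within its binding domain → licit binder.
*the dancers₃* c-commands the anaphor within its binding domain → licit binder.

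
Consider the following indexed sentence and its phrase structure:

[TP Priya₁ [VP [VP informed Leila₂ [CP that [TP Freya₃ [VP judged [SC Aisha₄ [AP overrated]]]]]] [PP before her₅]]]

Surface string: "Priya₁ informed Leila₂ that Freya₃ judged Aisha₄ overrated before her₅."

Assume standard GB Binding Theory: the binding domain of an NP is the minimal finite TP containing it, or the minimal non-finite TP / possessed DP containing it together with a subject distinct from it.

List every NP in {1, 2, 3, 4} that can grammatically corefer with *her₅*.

*her* is a pronoun, so Principle B applies: it must be free in its binding domain.
Binding domain of *her₅*: the matrix TP, whose subject is Priya₁.
*Priya₁* c-commands the pronoun within its binding domain → coindexation would violate Principle B.
*Leila₂* and the pronoun do not c-command one another → neither Principle B nor Principle C is at stake; coindexation permitted.
*Freya₃* and the pronoun do not c-command one another → neither Principle B nor Principle C is at stake; coindexation permitted.
*Aisha₄* and the pronoun do not c-command one another → neither Principle B nor Principle C is at stake; coindexation permitted.

{2, 3, 4}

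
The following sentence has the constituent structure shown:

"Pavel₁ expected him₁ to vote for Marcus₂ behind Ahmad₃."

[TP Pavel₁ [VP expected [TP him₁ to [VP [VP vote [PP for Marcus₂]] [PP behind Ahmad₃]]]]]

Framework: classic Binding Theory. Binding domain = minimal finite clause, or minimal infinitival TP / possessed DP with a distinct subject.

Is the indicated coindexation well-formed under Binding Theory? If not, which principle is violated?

The two coindexed NPs are *Pavel₁* and *him₁*.
*him₁* is a pronoun. Its binding domain is the matrix TP, whose subject is Pavel₁.
*Pavel₁* c-commands it within that domain and carries the same index.
The pronoun is locally bound → Principle B violation.

Principle B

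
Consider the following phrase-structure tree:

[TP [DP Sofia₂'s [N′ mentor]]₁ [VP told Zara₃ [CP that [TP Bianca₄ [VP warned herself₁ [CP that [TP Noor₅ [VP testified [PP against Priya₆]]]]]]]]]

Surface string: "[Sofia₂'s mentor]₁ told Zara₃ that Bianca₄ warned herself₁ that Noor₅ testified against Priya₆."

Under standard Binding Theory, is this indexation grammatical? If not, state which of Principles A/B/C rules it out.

Principle A

The two coindexed NPs are *[Sofia₂'s mentor]₁* and *herself₁*.
*herself₁* is an anaphor. Principle A requires it to be bound within its binding domain — the embedded TP, whose subject is Bianca₄.
Within that domain it is c-commanded by *Bianca₄*, which does not share its index.
*[Sofia₂'s mentor]₁* does c-command the anaphor, but from outside its binding domain.
The anaphor is unbound in its domain → Principle A violation.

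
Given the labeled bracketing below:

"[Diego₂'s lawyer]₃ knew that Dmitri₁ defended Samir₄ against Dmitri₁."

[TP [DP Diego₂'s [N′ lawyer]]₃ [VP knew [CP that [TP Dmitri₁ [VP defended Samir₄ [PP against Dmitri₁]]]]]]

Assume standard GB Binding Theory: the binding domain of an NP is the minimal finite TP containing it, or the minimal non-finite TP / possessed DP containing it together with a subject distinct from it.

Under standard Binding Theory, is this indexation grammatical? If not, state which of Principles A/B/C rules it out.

Principle C

The two coindexed NPs are *Dmitri₁* (the higher occurrence) and *Dmitri₁* (the lower occurrence).
*Dmitri₁* (the lower occurrence) is an R-expression. Principle C requires it to be free everywhere.
*Dmitri₁* (the higher occurrence) c-commands it and carries the same index.
The R-expression is bound → Principle C violation.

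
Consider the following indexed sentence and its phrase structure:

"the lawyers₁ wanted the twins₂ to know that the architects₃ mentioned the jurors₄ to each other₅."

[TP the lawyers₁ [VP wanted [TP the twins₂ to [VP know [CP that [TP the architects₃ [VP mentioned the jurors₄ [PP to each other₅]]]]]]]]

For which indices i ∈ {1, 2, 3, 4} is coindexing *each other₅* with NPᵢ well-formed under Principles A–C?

{3, 4}

*each other* is an anaphor, so Principle A applies: it must be bound in its binding domain.
Binding domain of *each other₅*: the embedded TP, whose subject is the architects₃.
*the lawyers₁* c-commands the anaphor but is outside its binding domain → cannot satisfy Principle A.
*the twins₂* c-commands the anaphor but is outside its binding domain → cannot satisfy Principle A.
*the architects₃* c-commands the anaphor within its binding domain → licit binder.
*the jurors₄* c-commands the anaphor within its binding domain → licit binder.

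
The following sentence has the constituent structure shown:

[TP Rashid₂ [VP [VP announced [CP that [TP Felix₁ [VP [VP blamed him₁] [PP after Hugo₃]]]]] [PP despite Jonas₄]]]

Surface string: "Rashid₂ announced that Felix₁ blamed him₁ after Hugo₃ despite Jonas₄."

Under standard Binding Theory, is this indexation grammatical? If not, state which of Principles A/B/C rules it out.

Principle B

The two coindexed NPs are *Felix₁* and *him₁*.
*him₁* is a pronoun. Its binding domain is the embedded TP, whose subject is Felix₁.
*Felix₁* c-commands it within that domain and carries the same index.
The pronoun is locally bound → Principle B violation.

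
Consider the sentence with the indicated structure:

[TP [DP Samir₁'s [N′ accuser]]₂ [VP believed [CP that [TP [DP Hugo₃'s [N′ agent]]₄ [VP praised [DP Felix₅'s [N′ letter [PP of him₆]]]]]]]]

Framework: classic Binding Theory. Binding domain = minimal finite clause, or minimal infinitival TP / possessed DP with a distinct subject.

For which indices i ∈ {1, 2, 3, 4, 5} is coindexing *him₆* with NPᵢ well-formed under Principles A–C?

{1, 2, 3, 4}

*him* is a pronoun, so Principle B applies: it must be free in its binding domain.
Binding domain of *him₆*: the possessed DP, whose subject is Felix₅.
*Samir₁* and the pronoun do not c-command one another → neither Principle B nor Principle C is at stake; coindexation permitted.
*[Samir₁'s accuser]₂* c-commands the pronoun but from outside its binding domain, and is not c-commanded by it → coindexation permitted.
*Hugo₃* and the pronoun do not c-command one another → neither Principle B nor Principle C is at stake; coindexation permitted.
*[Hugo₃'s agent]₄* c-commands the pronoun but from outside its binding domain, and is not c-commanded by it → coindexation permitted.
*Felix₅* c-commands the pronoun within its binding domain → coindexation would violate Principle B.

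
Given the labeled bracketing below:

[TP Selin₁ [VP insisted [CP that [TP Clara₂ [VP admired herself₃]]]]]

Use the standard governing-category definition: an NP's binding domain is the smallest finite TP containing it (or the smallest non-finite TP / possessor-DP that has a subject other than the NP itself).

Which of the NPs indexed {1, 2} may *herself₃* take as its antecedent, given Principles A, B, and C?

{2}

*herself* is an anaphor, so Principle A applies: it must be bound in its binding domain.
Binding domain of *herself₃*: the embedded TP, whose subject is Clara₂.
*Selin₁* c-commands the anaphor but is outside its binding domain → cannot satisfy Principle A.
*Clara₂* c-commands the anaphor within its binding domain → licit binder.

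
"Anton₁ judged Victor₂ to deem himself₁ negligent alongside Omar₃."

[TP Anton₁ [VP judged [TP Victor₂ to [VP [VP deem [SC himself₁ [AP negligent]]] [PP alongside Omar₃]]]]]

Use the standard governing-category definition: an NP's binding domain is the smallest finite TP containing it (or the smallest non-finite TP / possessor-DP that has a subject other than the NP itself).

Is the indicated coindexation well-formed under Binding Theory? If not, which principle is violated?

Principle A

The two coindexed NPs are *Anton₁* and *himself₁*.
*himself₁* is an anaphor. Principle A requires it to be bound within its binding domain — the embedded TP, whose subject is Victor₂.
Within that domain it is c-commanded by *Victor₂*, which does not share its index.
*Anton₁* does c-command the anaphor, but from outside its binding domain.
The anaphor is unbound in its domain → Principle A violation.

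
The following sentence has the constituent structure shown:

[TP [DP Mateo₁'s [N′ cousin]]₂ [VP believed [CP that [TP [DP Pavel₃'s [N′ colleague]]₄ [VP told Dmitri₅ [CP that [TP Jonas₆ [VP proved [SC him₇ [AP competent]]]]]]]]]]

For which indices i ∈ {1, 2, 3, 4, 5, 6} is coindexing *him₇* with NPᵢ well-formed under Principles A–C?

{1, 2, 3, 4, 5}

*him* is a pronoun, so Principle B applies: it must be free in its binding domain.
Binding domain of *him₇*: the embedded TP, whose subject is Jonas₆.
*Mateo₁* and the pronoun do not c-command one another → neither Principle B nor Principle C is at stake; coindexation permitted.
*[Mateo₁'s cousin]₂* c-commands the pronoun but from outside its binding domain, and is not c-commanded by it → coindexation permitted.
*Pavel₃* and the pronoun do not c-command one another → neither Principle B nor Principle C is at stake; coindexation permitted.
*[Pavel₃'s colleague]₄* c-commands the pronoun but from outside its binding domain, and is not c-commanded by it → coindexation permitted.
*Dmitri₅* c-commands the pronoun but from outside its binding domain, and is not c-commanded by it → coindexation permitted.
*Jonas₆* c-commands the pronoun within its binding domain → coindexation would violate Principle B.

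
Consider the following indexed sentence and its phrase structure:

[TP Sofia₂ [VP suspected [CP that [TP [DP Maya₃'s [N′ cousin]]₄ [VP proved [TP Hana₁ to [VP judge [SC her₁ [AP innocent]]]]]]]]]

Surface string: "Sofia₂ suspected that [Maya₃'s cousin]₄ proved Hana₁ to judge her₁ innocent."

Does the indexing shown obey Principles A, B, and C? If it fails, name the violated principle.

The two coindexed NPs are *Hana₁* and *her₁*.
*her₁* is a pronoun. Its binding domain is the embedded TP, whose subject is Hana₁.
*Hana₁* c-commands it within that domain and carries the same index.
The pronoun is locally bound → Principle B violation.

Principle B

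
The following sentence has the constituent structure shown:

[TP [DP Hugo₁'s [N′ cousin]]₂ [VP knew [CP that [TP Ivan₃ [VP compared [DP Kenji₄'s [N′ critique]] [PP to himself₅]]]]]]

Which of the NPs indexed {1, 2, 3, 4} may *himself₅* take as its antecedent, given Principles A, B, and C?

{3}

*himself* is an anaphor, so Principle A applies: it must be bound in its binding domain.
Binding domain of *himself₅*: the embedded TP, whose subject is Ivan₃.
*Hugo₁* does not c-command the anaphor → cannot bind it.
*[Hugo₁'s cousin]₂* c-commands the anaphor but is outside its binding domain → cannot satisfy Principle A.
*Ivan₃* c-commands the anaphor within its binding domain → licit binder.
*Kenji₄* does not c-command the anaphor → cannot bind it.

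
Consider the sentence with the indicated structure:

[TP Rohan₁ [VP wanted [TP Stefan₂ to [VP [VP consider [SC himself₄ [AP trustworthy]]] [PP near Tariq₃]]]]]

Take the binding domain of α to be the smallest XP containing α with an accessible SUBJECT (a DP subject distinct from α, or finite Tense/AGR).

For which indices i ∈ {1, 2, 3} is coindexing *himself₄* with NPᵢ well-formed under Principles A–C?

{2}

*himself* is an anaphor, so Principle A applies: it must be bound in its binding domain.
Binding domain of *himself₄*: the embedded TP, whose subject is Stefan₂.
*Rohan₁* c-commands the anaphor but is outside its binding domain → cannot satisfy Principle A.
*Stefan₂* c-commands the anaphor within its binding domain → licit binder.
*Tariq₃* does not c-command the anaphor → cannot bind it.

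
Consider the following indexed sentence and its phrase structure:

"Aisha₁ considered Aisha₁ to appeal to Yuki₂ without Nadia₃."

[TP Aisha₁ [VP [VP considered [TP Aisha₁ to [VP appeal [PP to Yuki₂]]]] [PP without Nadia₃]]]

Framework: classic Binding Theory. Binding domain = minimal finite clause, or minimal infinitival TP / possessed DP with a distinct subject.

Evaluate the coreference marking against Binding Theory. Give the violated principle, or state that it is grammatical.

Principle C

The two coindexed NPs are *Aisha₁* (the higher occurrence) and *Aisha₁* (the lower occurrence).
*Aisha₁* (the lower occurrence) is an R-expression. Principle C requires it to be free everywhere.
*Aisha₁* (the higher occurrence) c-commands it and carries the same index.
The R-expression is bound → Principle C violation.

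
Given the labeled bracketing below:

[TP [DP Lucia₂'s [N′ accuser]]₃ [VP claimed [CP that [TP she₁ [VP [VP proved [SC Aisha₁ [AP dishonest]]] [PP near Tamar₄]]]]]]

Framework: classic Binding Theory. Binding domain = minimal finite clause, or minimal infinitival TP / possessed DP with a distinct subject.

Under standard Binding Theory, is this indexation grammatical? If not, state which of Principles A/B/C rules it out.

The two coindexed NPs are *she₁* and *Aisha₁*.
*Aisha₁* is an R-expression. Principle C requires it to be free everywhere.
*she₁* c-commands it and carries the same index.
The R-expression is bound → Principle C violation.

Principle C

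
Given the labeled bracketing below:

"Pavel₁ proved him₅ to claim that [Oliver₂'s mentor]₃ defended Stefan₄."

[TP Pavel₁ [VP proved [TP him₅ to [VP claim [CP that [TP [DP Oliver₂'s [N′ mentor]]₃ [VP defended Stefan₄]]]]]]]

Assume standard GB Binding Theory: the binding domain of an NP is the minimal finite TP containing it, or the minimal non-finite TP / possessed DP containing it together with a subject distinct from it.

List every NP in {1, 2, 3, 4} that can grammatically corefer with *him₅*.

none

*him* is a pronoun, so Principle B applies: it must be free in its binding domain.
Binding domain of *him₅*: the matrix TP, whose subject is Pavel₁.
*Pavel₁* c-commands the pronoun within its binding domain → coindexation would violate Principle B.
*Oliver₂*: the pronoun c-commands this R-expression → coindexation would violate Principle C on *Oliver₂*.
*[Oliver₂'s mentor]₃*: the pronoun c-commands this R-expression → coindexation would violate Principle C on *[Oliver₂'s mentor]₃*.
*Stefan₄*: the pronoun c-commands this R-expression → coindexation would violate Principle C on *Stefan₄*.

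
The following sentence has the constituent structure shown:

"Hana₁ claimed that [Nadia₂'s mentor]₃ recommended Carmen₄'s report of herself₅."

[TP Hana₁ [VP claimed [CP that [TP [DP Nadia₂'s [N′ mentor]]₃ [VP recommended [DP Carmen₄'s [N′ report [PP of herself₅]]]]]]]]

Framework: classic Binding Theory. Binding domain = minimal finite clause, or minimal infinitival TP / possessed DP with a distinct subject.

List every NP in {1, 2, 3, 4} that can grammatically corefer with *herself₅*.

*herself* is an anaphor, so Principle A applies: it must be bound in its binding domain.
Binding domain of *herself₅*: the possessed DP, whose subject is Carmen₄.
*Hana₁* c-commands the anaphor but is outside its binding domain → cannot satisfy Principle A.
*Nadia₂* does not c-command the anaphor → cannot bind it.
*[Nadia₂'s mentor]₃* c-commands the anaphor but is outside its binding domain → cannot satisfy Principle A.
*Carmen₄* c-commands the anaphor within its binding domain → licit binder.

{4}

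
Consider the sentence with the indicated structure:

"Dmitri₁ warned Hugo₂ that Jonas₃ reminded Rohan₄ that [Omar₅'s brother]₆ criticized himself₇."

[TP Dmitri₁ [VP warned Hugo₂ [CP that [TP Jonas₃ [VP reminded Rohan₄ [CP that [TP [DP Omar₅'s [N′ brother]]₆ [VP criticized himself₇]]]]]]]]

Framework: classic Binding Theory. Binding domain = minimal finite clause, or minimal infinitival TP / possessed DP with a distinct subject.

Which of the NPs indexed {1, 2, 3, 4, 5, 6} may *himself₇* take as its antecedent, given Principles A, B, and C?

{6}

*himself* is an anaphor, so Principle A applies: it must be bound in its binding domain.
Binding domain of *himself₇*: the embedded TP, whose subject is [Omar₅'s brother]₆.
*Dmitri₁* c-commands the anaphor but is outside its binding domain → cannot satisfy Principle A.
*Hugo₂* c-commands the anaphor but is outside its binding domain → cannot satisfy Principle A.
*Jonas₃* c-commands the anaphor but is outside its binding domain → cannot satisfy Principle A.
*Rohan₄* c-commands the anaphor but is outside its binding domain → cannot satisfy Principle A.
*Omar₅* does not c-command the anaphor → cannot bind it.
*[Omar₅'s brother]₆* c-commands the anaphor within its binding domain → licit binder.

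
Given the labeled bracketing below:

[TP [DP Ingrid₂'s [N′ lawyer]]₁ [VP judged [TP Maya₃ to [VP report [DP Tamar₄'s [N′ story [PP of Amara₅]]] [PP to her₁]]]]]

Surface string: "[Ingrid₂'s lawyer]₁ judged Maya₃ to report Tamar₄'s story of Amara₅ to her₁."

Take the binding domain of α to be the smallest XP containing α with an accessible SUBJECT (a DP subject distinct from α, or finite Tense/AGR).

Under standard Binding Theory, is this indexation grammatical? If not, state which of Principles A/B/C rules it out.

grammatical

The two coindexed NPs are *[Ingrid₂'s lawyer]₁* and *her₁*.
*her₁* is a pronoun; its binding domain is the embedded TP, whose subject is Maya₃. Within that domain it is c-commanded only by *Maya₃*, which carries a different index — the pronoun is free locally, so Principle B holds.
*[Ingrid₂'s lawyer]₁* is an R-expression; *her₁* does not c-command it, and no other NP shares its index, so Principle C is satisfied.
All principles are respected.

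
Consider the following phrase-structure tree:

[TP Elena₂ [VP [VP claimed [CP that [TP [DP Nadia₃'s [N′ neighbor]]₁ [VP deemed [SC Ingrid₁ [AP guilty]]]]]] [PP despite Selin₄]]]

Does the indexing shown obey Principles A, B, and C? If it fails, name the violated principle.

Principle C

The two coindexed NPs are *[Nadia₃'s neighbor]₁* and *Ingrid₁*.
*Ingrid₁* is an R-expression. Principle C requires it to be free everywhere.
*[Nadia₃'s neighbor]₁* c-commands it and carries the same index.
The R-expression is bound → Principle C violation.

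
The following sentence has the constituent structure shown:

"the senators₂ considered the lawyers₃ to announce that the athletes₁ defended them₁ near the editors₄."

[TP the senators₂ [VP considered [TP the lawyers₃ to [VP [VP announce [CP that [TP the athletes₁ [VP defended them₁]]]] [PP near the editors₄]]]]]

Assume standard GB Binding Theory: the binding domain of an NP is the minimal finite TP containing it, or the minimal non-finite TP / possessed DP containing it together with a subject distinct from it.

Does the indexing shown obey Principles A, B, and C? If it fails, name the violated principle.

The two coindexed NPs are *the athletes₁* and *them₁*.
*them₁* is a pronoun. Its binding domain is the embedded TP, whose subject is the athletes₁.
*the athletes₁* c-commands it within that domain and carries the same index.
The pronoun is locally bound → Principle B violation.

Principle B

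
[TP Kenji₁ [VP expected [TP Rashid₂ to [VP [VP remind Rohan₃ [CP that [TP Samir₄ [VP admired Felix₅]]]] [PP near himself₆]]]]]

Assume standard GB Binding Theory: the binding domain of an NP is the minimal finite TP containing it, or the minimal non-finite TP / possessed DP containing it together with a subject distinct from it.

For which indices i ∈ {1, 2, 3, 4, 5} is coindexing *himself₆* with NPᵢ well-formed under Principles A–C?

{2}

*himself* is an anaphor, so Principle A applies: it must be bound in its binding domain.
Binding domain of *himself₆*: the embedded TP, whose subject is Rashid₂.
*Kenji₁* c-commands the anaphor but is outside its binding domain → cannot satisfy Principle A.
*Rashid₂* c-commands the anaphor within its binding domain → licit binder.
*Rohan₃* does not c-command the anaphor → cannot bind it.
*Samir₄* does not c-command the anaphor → cannot bind it.
*Felix₅* does not c-command the anaphor → cannot bind it.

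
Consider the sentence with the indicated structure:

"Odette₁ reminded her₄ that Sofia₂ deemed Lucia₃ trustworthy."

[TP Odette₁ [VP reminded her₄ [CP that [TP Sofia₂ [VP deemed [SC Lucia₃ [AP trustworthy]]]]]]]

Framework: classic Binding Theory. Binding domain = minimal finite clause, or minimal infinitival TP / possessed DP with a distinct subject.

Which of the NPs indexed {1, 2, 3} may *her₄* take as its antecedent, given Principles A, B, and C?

*her* is a pronoun, so Principle B applies: it must be free in its binding domain.
Binding domain of *her₄*: the matrix TP, whose subject is Odette₁.
*Odette₁* c-commands the pronoun within its binding domain → coindexation would violate Principle B.
*Sofia₂*: the pronoun c-commands this R-expression → coindexation would violate Principle C on *Sofia₂*.
*Lucia₃*: the pronoun c-commands this R-expression → coindexation would violate Principle C on *Lucia₃*.

none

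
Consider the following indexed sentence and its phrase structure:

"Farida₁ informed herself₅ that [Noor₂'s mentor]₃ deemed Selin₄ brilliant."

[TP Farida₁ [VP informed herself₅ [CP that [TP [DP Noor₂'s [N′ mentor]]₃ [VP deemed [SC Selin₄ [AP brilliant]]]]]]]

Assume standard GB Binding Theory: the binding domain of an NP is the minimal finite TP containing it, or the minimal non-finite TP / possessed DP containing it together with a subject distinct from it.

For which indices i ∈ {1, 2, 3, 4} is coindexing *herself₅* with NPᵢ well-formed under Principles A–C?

{1}

*herself* is an anaphor, so Principle A applies: it must be bound in its binding domain.
Binding domain of *herself₅*: the matrix TP, whose subject is Farida₁.
*Farida₁* c-commands the anaphor within its binding domain → licit binder.
*Noor₂* does not c-command the anaphor → cannot bind it.
*[Noor₂'s mentor]₃* does not c-command the anaphor → cannot bind it.
*Selin₄* does not c-command the anaphor → cannot bind it.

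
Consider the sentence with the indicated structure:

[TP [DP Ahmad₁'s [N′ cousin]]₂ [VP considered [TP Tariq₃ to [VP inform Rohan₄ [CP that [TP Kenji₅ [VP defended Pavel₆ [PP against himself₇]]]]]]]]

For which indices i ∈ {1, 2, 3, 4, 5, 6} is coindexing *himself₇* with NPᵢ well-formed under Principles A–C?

*himself* is an anaphor, so Principle A applies: it must be bound in its binding domain.
Binding domain of *himself₇*: the embedded TP, whose subject is Kenji₅.
*Ahmad₁* does not c-command the anaphor → cannot bind it.
*[Ahmad₁'s cousin]₂* c-commands the anaphor but is outside its binding domain → cannot satisfy Principle A.
*Tariq₃* c-commands the anaphor but is outside its binding domain → cannot satisfy Principle A.
*Rohan₄* c-commands the anaphor but is outside its binding domain → cannot satisfy Principle A.
*Kenji₅* c-commands the anaphor within its binding domain → licit binder.
*Pavel₆* c-commands the anaphor within its binding domain → licit binder.

{5, 6}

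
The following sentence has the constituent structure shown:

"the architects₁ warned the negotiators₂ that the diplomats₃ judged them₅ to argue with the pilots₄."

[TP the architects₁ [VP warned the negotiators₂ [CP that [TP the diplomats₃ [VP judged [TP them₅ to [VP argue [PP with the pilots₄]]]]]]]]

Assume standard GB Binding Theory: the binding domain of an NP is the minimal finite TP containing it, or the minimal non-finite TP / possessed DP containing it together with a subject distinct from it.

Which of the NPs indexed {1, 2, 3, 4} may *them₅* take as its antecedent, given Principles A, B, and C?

{1, 2}

*them* is a pronoun, so Principle B applies: it must be free in its binding domain.
Binding domain of *them₅*: the embedded TP, whose subject is the diplomats₃.
*the architects₁* c-commands the pronoun but from outside its binding domain, and is not c-commanded by it → coindexation permitted.
*the negotiators₂* c-commands the pronoun but from outside its binding domain, and is not c-commanded by it → coindexation permitted.
*the diplomats₃* c-commands the pronoun within its binding domain → coindexation would violate Principle B.
*the pilots₄*: the pronoun c-commands this R-expression → coindexation would violate Principle C on *the pilots₄*.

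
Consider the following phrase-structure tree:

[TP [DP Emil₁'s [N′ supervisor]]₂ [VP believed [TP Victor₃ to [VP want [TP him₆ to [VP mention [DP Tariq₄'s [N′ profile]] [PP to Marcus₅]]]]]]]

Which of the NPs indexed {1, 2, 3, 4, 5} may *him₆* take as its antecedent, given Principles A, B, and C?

*him* is a pronoun, so Principle B applies: it must be free in its binding domain.
Binding domain of *him₆*: the embedded TP, whose subject is Victor₃.
*Emil₁* and the pronoun do not c-command one another → neither Principle B nor Principle C is at stake; coindexation permitted.
*[Emil₁'s supervisor]₂* c-commands the pronoun but from outside its binding domain, and is not c-commanded by it → coindexation permitted.
*Victor₃* c-commands the pronoun within its binding domain → coindexation would violate Principle B.
*Tariq₄*: the pronoun c-commands this R-expression → coindexation would violate Principle C on *Tariq₄*.
*Marcus₅*: the pronoun c-commands this R-expression → coindexation would violate Principle C on *Marcus₅*.

{1, 2}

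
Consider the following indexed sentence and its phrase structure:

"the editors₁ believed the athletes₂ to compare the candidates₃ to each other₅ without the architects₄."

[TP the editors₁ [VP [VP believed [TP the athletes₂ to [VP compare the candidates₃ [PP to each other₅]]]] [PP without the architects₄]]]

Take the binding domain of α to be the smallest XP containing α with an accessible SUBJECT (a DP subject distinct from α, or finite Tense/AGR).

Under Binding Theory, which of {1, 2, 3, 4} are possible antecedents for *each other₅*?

{2, 3}

*each other* is an anaphor, so Principle A applies: it must be bound in its binding domain.
Binding domain of *each other₅*: the embedded TP, whose subject is the athletes₂.
*the editors₁* c-commands the anaphor but is outside its binding domain → cannot satisfy Principle A.
*the athletes₂* c-commands the anaphor within its binding domain → licit binder.
*the candidates₃* c-commands the anaphor within its binding domain → licit binder.
*the architects₄* does not c-command the anaphor → cannot bind it.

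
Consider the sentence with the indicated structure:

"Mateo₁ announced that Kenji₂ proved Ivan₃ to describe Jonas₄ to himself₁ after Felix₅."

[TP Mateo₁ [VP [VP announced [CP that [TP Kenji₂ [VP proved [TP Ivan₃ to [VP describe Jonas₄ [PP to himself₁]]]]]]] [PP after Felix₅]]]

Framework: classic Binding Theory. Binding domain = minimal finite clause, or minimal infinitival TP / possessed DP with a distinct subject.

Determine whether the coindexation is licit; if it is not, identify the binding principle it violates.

Principle A

The two coindexed NPs are *Mateo₁* and *himself₁*.
*himself₁* is an anaphor. Principle A requires it to be bound within its binding domain — the embedded TP, whose subject is Ivan₃.
Within that domain it is c-commanded by *Ivan₃*, *Jonas₄*, none of which share its index.
*Mateo₁* does c-command the anaphor, but from outside its binding domain.
The anaphor is unbound in its domain → Principle A violation.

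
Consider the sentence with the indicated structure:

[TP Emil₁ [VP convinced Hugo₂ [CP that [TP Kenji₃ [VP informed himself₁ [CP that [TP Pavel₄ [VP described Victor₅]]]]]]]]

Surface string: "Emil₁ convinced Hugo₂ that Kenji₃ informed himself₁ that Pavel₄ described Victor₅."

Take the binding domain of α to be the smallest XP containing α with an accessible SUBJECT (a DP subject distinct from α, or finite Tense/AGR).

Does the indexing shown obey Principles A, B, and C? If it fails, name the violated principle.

The two coindexed NPs are *Emil₁* and *himself₁*.
*himself₁* is an anaphor. Principle A requires it to be bound within its binding domain — the embedded TP, whose subject is Kenji₃.
Within that domain it is c-commanded by *Kenji₃*, which does not share its index.
*Emil₁* does c-command the anaphor, but from outside its binding domain.
The anaphor is unbound in its domain → Principle A violation.

Principle A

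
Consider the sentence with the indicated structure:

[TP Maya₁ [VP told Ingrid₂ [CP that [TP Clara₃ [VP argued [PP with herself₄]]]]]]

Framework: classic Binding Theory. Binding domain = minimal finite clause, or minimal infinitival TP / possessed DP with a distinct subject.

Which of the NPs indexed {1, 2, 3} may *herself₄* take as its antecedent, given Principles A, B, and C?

{3}

*herself* is an anaphor, so Principle A applies: it must be bound in its binding domain.
Binding domain of *herself₄*: the embedded TP, whose subject is Clara₃.
*Maya₁* c-commands the anaphor but is outside its binding domain → cannot satisfy Principle A.
*Ingrid₂* c-commands the anaphor but is outside its binding domain → cannot satisfy Principle A.
*Clara₃* c-commands the anaphor within its binding domain → licit binder.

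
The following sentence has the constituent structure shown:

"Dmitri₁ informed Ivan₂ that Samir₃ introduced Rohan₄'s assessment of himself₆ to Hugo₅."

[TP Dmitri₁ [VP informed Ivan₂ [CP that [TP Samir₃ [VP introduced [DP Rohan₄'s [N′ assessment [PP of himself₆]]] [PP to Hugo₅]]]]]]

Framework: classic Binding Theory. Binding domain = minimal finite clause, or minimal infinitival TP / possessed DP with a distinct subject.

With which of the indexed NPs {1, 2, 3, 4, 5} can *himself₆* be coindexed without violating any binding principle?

{4}

*himself* is an anaphor, so Principle A applies: it must be bound in its binding domain.
Binding domain of *himself₆*: the possessed DP, whose subject is Rohan₄.
*Dmitri₁* c-commands the anaphor but is outside its binding domain → cannot satisfy Principle A.
*Ivan₂* c-commands the anaphor but is outside its binding domain → cannot satisfy Principle A.
*Samir₃* c-commands the anaphor but is outside its binding domain → cannot satisfy Principle A.
*Rohan₄* c-commands the anaphor within its binding domain → licit binder.
*Hugo₅* does not c-command the anaphor → cannot bind it.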